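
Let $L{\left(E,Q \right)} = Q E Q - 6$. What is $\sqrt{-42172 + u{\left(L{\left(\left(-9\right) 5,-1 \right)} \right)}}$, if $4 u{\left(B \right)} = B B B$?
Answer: $\frac{i \sqrt{301339}}{2} \approx 274.47 i$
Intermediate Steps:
$L{\left(E,Q \right)} = -6 + E Q^{2}$ ($L{\left(E,Q \right)} = E Q Q - 6 = E Q^{2} - 6 = -6 + E Q^{2}$)
$u{\left(B \right)} = \frac{B^{3}}{4}$ ($u{\left(B \right)} = \frac{B B B}{4} = \frac{B^{2} B}{4} = \frac{B^{3}}{4}$)
$\sqrt{-42172 + u{\left(L{\left(\left(-9\right) 5,-1 \right)} \right)}} = \sqrt{-42172 + \frac{\left(-6 + \left(-9\right) 5 \left(-1\right)^{2}\right)^{3}}{4}} = \sqrt{-42172 + \frac{\left(-6 - 45\right)^{3}}{4}} = \sqrt{-42172 + \frac{\left(-51\right)^{3}}{4}} = \sqrt{-42172 + \frac{1}{4} \left(-132651\right)} = \sqrt{-42172 - \frac{132651}{4}} = \sqrt{- \frac{301339}{4}} = \frac{i \sqrt{301339}}{2}$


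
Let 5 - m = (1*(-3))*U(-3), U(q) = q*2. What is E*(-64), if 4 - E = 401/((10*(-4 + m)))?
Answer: -34592/85 ≈ -406.96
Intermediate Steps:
U(q) = 2*q
m = -13 (m = 5 - 1*(-3)*2*(-3) = 5 - (-3)*(-6) = 5 - 1*18 = 5 - 18 = -13)
E = 1081/170 (E = 4 - 401/(10*(-4 - 13)) = 4 - 401/(10*(-17)) = 4 - 401/(-170) = 4 - 401*(-1)/170 = 4 - 1*(-401/170) = 4 + 401/170 = 1081/170 ≈ 6.3588)
E*(-64) = (1081/170)*(-64) = -34592/85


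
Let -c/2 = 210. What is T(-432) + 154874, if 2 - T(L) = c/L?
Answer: 5575501/36 ≈ 1.5488e+5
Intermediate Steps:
c = -420 (c = -2*210 = -420)
T(L) = 2 + 420/L (T(L) = 2 - (-420)/L = 2 + 420/L)
T(-432) + 154874 = (2 + 420/(-432)) + 154874 = (2 + 420*(-1/432)) + 154874 = (2 - 35/36) + 154874 = 37/36 + 154874 = 5575501/36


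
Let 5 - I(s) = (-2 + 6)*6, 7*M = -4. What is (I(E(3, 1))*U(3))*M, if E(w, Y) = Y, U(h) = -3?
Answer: -228/7 ≈ -32.571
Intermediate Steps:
M = -4/7 (M = (⅐)*(-4) = -4/7 ≈ -0.57143)
I(s) = -19 (I(s) = 5 - (-2 + 6)*6 = 5 - 4*6 = 5 - 1*24 = 5 - 24 = -19)
(I(E(3, 1))*U(3))*M = -19*(-3)*(-4/7) = 57*(-4/7) = -228/7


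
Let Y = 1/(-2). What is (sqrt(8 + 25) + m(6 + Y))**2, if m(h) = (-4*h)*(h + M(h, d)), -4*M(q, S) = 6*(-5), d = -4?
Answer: (286 - sqrt(33))**2 ≈ 78543.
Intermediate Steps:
Y = -1/2 ≈ -0.50000
M(q, S) = 15/2 (M(q, S) = -3*(-5)/2 = -1/4*(-30) = 15/2)
m(h) = -4*h*(15/2 + h) (m(h) = (-4*h)*(h + 15/2) = (-4*h)*(15/2 + h) = -4*h*(15/2 + h))
(sqrt(8 + 25) + m(6 + Y))**2 = (sqrt(8 + 25) - 2*(6 - 1/2)*(15 + 2*(6 - 1/2)))**2 = (sqrt(33) - 2*11/2*(15 + 2*(11/2)))**2 = (sqrt(33) - 2*11/2*(15 + 11))**2 = (sqrt(33) - 2*11/2*26)**2 = (sqrt(33) - 286)**2 = (-286 + sqrt(33))**2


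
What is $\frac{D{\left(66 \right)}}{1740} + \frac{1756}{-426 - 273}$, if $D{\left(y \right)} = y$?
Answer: $- \frac{501551}{202710} \approx -2.4742$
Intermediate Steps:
$\frac{D{\left(66 \right)}}{1740} + \frac{1756}{-426 - 273} = \frac{66}{1740} + \frac{1756}{-426 - 273} = 66 \cdot \frac{1}{1740} + \frac{1756}{-699} = \frac{11}{290} + 1756 \left(- \frac{1}{699}\right) = \frac{11}{290} - \frac{1756}{699} = - \frac{501551}{202710}$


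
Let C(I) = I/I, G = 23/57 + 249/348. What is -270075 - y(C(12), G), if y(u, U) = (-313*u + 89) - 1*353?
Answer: -269498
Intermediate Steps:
G = 7399/6612 (G = 23*(1/57) + 249*(1/348) = 23/57 + 83/116 = 7399/6612 ≈ 1.1190)
C(I) = 1
y(u, U) = -264 - 313*u (y(u, U) = (89 - 313*u) - 353 = -264 - 313*u)
-270075 - y(C(12), G) = -270075 - (-264 - 313*1) = -270075 - (-264 - 313) = -270075 - 1*(-577) = -270075 + 577 = -269498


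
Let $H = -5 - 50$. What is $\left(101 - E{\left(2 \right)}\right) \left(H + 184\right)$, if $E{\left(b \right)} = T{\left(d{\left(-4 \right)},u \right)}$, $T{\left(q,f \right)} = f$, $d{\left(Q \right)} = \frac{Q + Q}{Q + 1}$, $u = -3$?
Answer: $13416$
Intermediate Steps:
$d{\left(Q \right)} = \frac{2 Q}{1 + Q}$
$E{\left(b \right)} = -3$
$H = -55$ ($H = -5 - 50 = -55$)
$\left(101 - E{\left(2 \right)}\right) \left(H + 184\right) = \left(101 - -3\right) \left(-55 + 184\right) = \left(101 + 3\right) 129 = 104 \cdot 129 = 13416$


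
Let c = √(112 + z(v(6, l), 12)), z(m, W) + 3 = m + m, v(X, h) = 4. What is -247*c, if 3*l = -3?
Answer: -741*√13 ≈ -2671.7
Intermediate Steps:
l = -1 (l = (⅓)*(-3) = -1)
z(m, W) = -3 + 2*m (z(m, W) = -3 + (m + m) = -3 + 2*m)
c = 3*√13 (c = √(112 + (-3 + 2*4)) = √(112 + (-3 + 8)) = √(112 + 5) = √117 = 3*√13 ≈ 10.817)
-247*c = -741*√13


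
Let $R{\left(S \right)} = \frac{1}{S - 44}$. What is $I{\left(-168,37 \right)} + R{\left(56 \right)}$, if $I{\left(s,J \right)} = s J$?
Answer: $- \frac{74591}{12} \approx -6215.9$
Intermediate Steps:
$I{\left(s,J \right)} = J s$
$R{\left(S \right)} = \frac{1}{-44 + S}$
$I{\left(-168,37 \right)} + R{\left(56 \right)} = 37 \left(-168\right) + \frac{1}{-44 + 56} = -6216 + \frac{1}{12} = - \frac{74591}{12}$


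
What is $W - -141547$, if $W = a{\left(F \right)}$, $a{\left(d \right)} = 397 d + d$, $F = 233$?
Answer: $234281$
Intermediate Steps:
$a{\left(d \right)} = 398 d$
$W = 92734$ ($W = 398 \cdot 233 = 92734$)
$W - -141547 = 92734 - -141547 = 92734 + 141547 = 234281$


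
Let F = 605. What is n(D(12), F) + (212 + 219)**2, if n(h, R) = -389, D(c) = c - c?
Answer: 185372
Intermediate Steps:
D(c) = 0
n(D(12), F) + (212 + 219)**2 = -389 + (212 + 219)**2 = -389 + 431**2 = -389 + 185761 = 185372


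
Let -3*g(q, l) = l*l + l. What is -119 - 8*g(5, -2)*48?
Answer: 137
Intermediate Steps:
g(q, l) = -l/3 - l²/3 (g(q, l) = -(l*l + l)/3 = -(l² + l)/3 = -(l + l²)/3 = -l/3 - l²/3)
-119 - 8*g(5, -2)*48 = -119 - (-8)*(-2)*(1 - 2)/3*48 = -119 - (-8)*(-2)*(-1)/3*48 = -119 - 8*(-⅔)*48 = -119 + (16/3)*48 = -119 + 256 = 137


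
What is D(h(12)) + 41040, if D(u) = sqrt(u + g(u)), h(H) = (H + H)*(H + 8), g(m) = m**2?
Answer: 41040 + 4*sqrt(14430) ≈ 41521.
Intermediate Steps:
h(H) = 2*H*(8 + H) (h(H) = (2*H)*(8 + H) = 2*H*(8 + H))
D(u) = sqrt(u + u**2)
D(h(12)) + 41040 = sqrt((2*12*(8 + 12))*(1 + 2*12*(8 + 12))) + 41040 = sqrt((2*12*20)*(1 + 2*12*20)) + 41040 = sqrt(480*(1 + 480)) + 41040 = sqrt(480*481) + 41040 = sqrt(230880) + 41040 = 4*sqrt(14430) + 41040 = 41040 + 4*sqrt(14430)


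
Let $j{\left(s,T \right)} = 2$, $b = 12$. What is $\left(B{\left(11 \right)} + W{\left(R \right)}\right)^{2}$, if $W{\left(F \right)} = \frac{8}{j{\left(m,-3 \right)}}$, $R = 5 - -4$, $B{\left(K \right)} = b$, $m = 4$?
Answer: $256$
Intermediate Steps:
$B{\left(K \right)} = 12$
$R = 9$ ($R = 5 + 4 = 9$)
$W{\left(F \right)} = 4$ ($W{\left(F \right)} = \frac{8}{2} = 8 \cdot \frac{1}{2} = 4$)
$\left(B{\left(11 \right)} + W{\left(R \right)}\right)^{2} = \left(12 + 4\right)^{2} = 16^{2} = 256$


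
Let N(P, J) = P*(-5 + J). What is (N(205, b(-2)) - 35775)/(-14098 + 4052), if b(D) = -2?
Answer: 18605/5023 ≈ 3.7040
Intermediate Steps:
(N(205, b(-2)) - 35775)/(-14098 + 4052) = (205*(-5 - 2) - 35775)/(-14098 + 4052) = (205*(-7) - 35775)/(-10046) = (-1435 - 35775)*(-1/10046) = -37210*(-1/10046) = 18605/5023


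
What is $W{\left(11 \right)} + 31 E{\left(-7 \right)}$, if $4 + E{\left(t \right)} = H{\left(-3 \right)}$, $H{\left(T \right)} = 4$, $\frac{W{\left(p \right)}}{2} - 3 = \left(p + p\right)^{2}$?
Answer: $974$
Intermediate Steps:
$W{\left(p \right)} = 6 + 8 p^{2}$ ($W{\left(p \right)} = 6 + 2 \left(p + p\right)^{2} = 6 + 2 \left(2 p\right)^{2} = 6 + 2 \cdot 4 p^{2} = 6 + 8 p^{2}$)
$E{\left(t \right)} = 0$ ($E{\left(t \right)} = -4 + 4 = 0$)
$W{\left(11 \right)} + 31 E{\left(-7 \right)} = \left(6 + 8 \cdot 11^{2}\right) + 31 \cdot 0 = \left(6 + 8 \cdot 121\right) + 0 = \left(6 + 968\right) + 0 = 974 + 0 = 974$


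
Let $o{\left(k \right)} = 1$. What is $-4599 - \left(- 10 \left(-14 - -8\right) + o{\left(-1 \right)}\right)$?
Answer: $-4660$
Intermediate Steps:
$-4599 - \left(- 10 \left(-14 - -8\right) + o{\left(-1 \right)}\right) = -4599 - \left(- 10 \left(-14 - -8\right) + 1\right) = -4599 - \left(- 10 \left(-14 + 8\right) + 1\right) = -4599 - \left(\left(-10\right) \left(-6\right) + 1\right) = -4599 - \left(60 + 1\right) = -4599 - 61 = -4660$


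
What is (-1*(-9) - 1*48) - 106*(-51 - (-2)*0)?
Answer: 5367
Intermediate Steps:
(-1*(-9) - 1*48) - 106*(-51 - (-2)*0) = (9 - 48) - 106*(-51 - 1*0) = -39 - 106*(-51 + 0) = -39 - 106*(-51) = -39 + 5406 = 5367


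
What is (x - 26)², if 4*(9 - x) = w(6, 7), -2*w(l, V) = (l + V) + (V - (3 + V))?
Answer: 3969/16 ≈ 248.06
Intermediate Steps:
w(l, V) = 3/2 - V/2 - l/2 (w(l, V) = -((l + V) + (V - (3 + V)))/2 = -((V + l) + (V + (-3 - V)))/2 = -((V + l) - 3)/2 = -(-3 + V + l)/2 = 3/2 - V/2 - l/2)
x = 41/4 (x = 9 - (3/2 - ½*7 - ½*6)/4 = 9 - (3/2 - 7/2 - 3)/4 = 9 - ¼*(-5) = 9 + 5/4 = 41/4 ≈ 10.250)
(x - 26)² = (41/4 - 26)² = (-63/4)² = 3969/16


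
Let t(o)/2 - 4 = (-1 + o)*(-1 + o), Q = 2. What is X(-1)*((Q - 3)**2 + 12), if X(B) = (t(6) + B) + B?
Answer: 728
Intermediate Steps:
t(o) = 8 + 2*(-1 + o)**2 (t(o) = 8 + 2*((-1 + o)*(-1 + o)) = 8 + 2*(-1 + o)**2)
X(B) = 58 + 2*B (X(B) = ((8 + 2*(-1 + 6)**2) + B) + B = ((8 + 2*5**2) + B) + B = ((8 + 2*25) + B) + B = ((8 + 50) + B) + B = (58 + B) + B = 58 + 2*B)
X(-1)*((Q - 3)**2 + 12) = (58 + 2*(-1))*((2 - 3)**2 + 12) = (58 - 2)*((-1)**2 + 12) = 56*(1 + 12) = 56*13 = 728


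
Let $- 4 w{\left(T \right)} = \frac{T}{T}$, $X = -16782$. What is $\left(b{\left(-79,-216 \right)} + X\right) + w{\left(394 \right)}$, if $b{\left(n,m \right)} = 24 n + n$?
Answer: $- \frac{75029}{4} \approx -18757.0$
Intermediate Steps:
$w{\left(T \right)} = - \frac{1}{4}$ ($w{\left(T \right)} = - \frac{T \frac{1}{T}}{4} = \left(- \frac{1}{4}\right) 1 = - \frac{1}{4}$)
$b{\left(n,m \right)} = 25 n$
$\left(b{\left(-79,-216 \right)} + X\right) + w{\left(394 \right)} = \left(25 \left(-79\right) - 16782\right) - \frac{1}{4} = \left(-1975 - 16782\right) - \frac{1}{4} = -18757 - \frac{1}{4} = - \frac{75029}{4}$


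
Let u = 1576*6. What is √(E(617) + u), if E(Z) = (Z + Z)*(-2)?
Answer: 2*√1747 ≈ 83.594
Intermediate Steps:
E(Z) = -4*Z (E(Z) = (2*Z)*(-2) = -4*Z)
u = 9456
√(E(617) + u) = √(-4*617 + 9456) = √(-2468 + 9456) = √6988 = 2*√1747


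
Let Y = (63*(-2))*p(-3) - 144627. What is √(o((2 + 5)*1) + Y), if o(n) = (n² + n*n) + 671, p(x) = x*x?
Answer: 4*I*√9062 ≈ 380.78*I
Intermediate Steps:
p(x) = x²
Y = -145761 (Y = (63*(-2))*(-3)² - 144627 = -126*9 - 144627 = -1134 - 144627 = -145761)
o(n) = 671 + 2*n² (o(n) = (n² + n²) + 671 = 2*n² + 671 = 671 + 2*n²)
√(o((2 + 5)*1) + Y) = √((671 + 2*((2 + 5)*1)²) - 145761) = √((671 + 2*(7*1)²) - 145761) = √((671 + 2*7²) - 145761) = √((671 + 2*49) - 145761) = √((671 + 98) - 145761) = √(769 - 145761) = √(-144992) = 4*I*√9062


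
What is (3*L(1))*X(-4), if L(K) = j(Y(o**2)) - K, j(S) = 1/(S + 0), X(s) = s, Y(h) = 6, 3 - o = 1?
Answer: 10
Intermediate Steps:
o = 2 (o = 3 - 1*1 = 3 - 1 = 2)
j(S) = 1/S
L(K) = 1/6 - K
(3*L(1))*X(-4) = (3*(1/6 - 1*1))*(-4) = (3*(1/6 - 1))*(-4) = (3*(-5/6))*(-4) = -5/2*(-4) = 10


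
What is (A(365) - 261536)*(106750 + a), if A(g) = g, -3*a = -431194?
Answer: -65418460308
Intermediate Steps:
a = 431194/3 (a = -⅓*(-431194) = 431194/3 ≈ 1.4373e+5)
(A(365) - 261536)*(106750 + a) = (365 - 261536)*(106750 + 431194/3) = -261171*751444/3 = -65418460308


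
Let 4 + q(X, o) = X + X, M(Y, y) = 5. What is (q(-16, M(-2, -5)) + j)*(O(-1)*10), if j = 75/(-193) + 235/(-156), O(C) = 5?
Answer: -28523575/15054 ≈ -1894.8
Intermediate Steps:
q(X, o) = -4 + 2*X (q(X, o) = -4 + (X + X) = -4 + 2*X)
j = -57055/30108 (j = 75*(-1/193) + 235*(-1/156) = -75/193 - 235/156 = -57055/30108 ≈ -1.8950)
(q(-16, M(-2, -5)) + j)*(O(-1)*10) = ((-4 + 2*(-16)) - 57055/30108)*(5*10) = ((-4 - 32) - 57055/30108)*50 = (-36 - 57055/30108)*50 = -1140943/30108*50 = -28523575/15054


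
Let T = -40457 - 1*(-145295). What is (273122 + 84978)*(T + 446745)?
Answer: 197521872300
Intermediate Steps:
T = 104838 (T = -40457 + 145295 = 104838)
(273122 + 84978)*(T + 446745) = (273122 + 84978)*(104838 + 446745) = 358100*551583 = 197521872300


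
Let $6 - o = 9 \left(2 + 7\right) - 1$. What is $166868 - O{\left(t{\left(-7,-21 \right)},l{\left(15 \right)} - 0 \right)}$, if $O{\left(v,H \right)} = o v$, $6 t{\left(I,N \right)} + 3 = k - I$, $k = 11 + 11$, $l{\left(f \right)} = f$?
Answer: $\frac{501566}{3} \approx 1.6719 \cdot 10^{5}$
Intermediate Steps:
$k = 22$
$o = -74$ ($o = 6 - \left(9 \left(2 + 7\right) - 1\right) = 6 - \left(9 \cdot 9 - 1\right) = 6 - \left(81 - 1\right) = 6 - 80 = -74$)
$t{\left(I,N \right)} = \frac{19}{6} - \frac{I}{6}$ ($t{\left(I,N \right)} = - \frac{1}{2} + \frac{22 - I}{6} = - \frac{1}{2} - \left(- \frac{11}{3} + \frac{I}{6}\right) = \frac{19}{6} - \frac{I}{6}$)
$O{\left(v,H \right)} = - 74 v$
$166868 - O{\left(t{\left(-7,-21 \right)},l{\left(15 \right)} - 0 \right)} = 166868 - - 74 \left(\frac{19}{6} - - \frac{7}{6}\right) = 166868 - - 74 \left(\frac{19}{6} + \frac{7}{6}\right) = 166868 - \left(-74\right) \frac{13}{3} = 166868 - - \frac{962}{3} = 166868 + \frac{962}{3} = \frac{501566}{3}$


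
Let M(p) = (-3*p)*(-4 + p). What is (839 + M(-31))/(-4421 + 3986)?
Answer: 2416/435 ≈ 5.5540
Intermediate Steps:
M(p) = -3*p*(-4 + p)
(839 + M(-31))/(-4421 + 3986) = (839 + 3*(-31)*(4 - 1*(-31)))/(-4421 + 3986) = (839 + 3*(-31)*(4 + 31))/(-435) = (839 + 3*(-31)*35)*(-1/435) = (839 - 3255)*(-1/435) = -2416*(-1/435) = 2416/435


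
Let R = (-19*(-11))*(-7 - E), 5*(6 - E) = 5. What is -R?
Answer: 2508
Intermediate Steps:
E = 5 (E = 6 - ⅕*5 = 6 - 1 = 5)
R = -2508 (R = (-19*(-11))*(-7 - 1*5) = 209*(-7 - 5) = 209*(-12) = -2508)
-R = -1*(-2508) = 2508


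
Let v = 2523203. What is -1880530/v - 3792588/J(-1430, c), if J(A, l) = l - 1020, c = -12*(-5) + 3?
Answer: 109973215542/27755233 ≈ 3962.3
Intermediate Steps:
c = 63 (c = 60 + 3 = 63)
J(A, l) = -1020 + l
-1880530/v - 3792588/J(-1430, c) = -1880530/2523203 - 3792588/(-1020 + 63) = -1880530*1/2523203 - 3792588/(-957) = -1880530/2523203 - 3792588*(-1/957) = -1880530/2523203 + 1264196/319 = 109973215542/27755233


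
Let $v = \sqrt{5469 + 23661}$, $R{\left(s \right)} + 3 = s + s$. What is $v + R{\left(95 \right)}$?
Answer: $187 + \sqrt{29130} \approx 357.68$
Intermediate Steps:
$R{\left(s \right)} = -3 + 2 s$ ($R{\left(s \right)} = -3 + \left(s + s\right) = -3 + 2 s$)
$v = \sqrt{29130} \approx 170.68$
$v + R{\left(95 \right)} = \sqrt{29130} + \left(-3 + 2 \cdot 95\right) = \sqrt{29130} + \left(-3 + 190\right) = \sqrt{29130} + 187 = 187 + \sqrt{29130}$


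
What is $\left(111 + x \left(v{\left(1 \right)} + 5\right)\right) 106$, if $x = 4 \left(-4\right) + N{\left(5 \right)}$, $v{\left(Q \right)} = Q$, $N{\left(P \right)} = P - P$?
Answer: $1590$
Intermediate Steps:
$N{\left(P \right)} = 0$
$x = -16$ ($x = 4 \left(-4\right) + 0 = -16 + 0 = -16$)
$\left(111 + x \left(v{\left(1 \right)} + 5\right)\right) 106 = \left(111 - 16 \left(1 + 5\right)\right) 106 = \left(111 - 96\right) 106 = 15 \cdot 106 = 1590$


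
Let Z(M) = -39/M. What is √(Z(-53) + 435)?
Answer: 3*√135998/53 ≈ 20.874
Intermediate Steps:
√(Z(-53) + 435) = √(-39/(-53) + 435) = √(-39*(-1/53) + 435) = √(39/53 + 435) = √(23094/53) = 3*√135998/53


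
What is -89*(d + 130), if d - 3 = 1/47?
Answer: -556428/47 ≈ -11839.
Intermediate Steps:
d = 142/47 (d = 3 + 1/47 = 142/47 ≈ 3.0213)
-89*(d + 130) = -89*(142/47 + 130) = -89*6252/47 = -556428/47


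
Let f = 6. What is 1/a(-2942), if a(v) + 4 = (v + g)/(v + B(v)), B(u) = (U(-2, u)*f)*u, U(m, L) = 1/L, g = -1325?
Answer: -2936/7477 ≈ -0.39267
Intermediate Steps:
B(u) = 6 (B(u) = (6/u)*u = 6)
a(v) = -4 + (-1325 + v)/(6 + v) (a(v) = -4 + (v - 1325)/(v + 6) = -4 + (-1325 + v)/(6 + v))
1/a(-2942) = 1/((-1349 - 3*(-2942))/(6 - 2942)) = 1/((-1349 + 8826)/(-2936)) = 1/(-1/2936*7477) = 1/(-7477/2936) = -2936/7477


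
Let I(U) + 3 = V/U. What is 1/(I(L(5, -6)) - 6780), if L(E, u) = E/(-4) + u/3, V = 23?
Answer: -13/88271 ≈ -0.00014727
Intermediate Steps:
L(E, u) = -E/4 + u/3 (L(E, u) = E*(-1/4) + u*(1/3) = -E/4 + u/3)
I(U) = -3 + 23/U
1/(I(L(5, -6)) - 6780) = 1/((-3 + 23/(-1/4*5 + (1/3)*(-6))) - 6780) = 1/((-3 + 23/(-5/4 - 2)) - 6780) = 1/((-3 + 23/(-13/4)) - 6780) = 1/((-3 + 23*(-4/13)) - 6780) = 1/((-3 - 92/13) - 6780) = 1/(-131/13 - 6780) = 1/(-88271/13) = -13/88271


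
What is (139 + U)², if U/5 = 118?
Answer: 531441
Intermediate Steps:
U = 590 (U = 5*118 = 590)
(139 + U)² = (139 + 590)² = 729² = 531441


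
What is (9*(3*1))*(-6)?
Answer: -162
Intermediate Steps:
(9*(3*1))*(-6) = (9*3)*(-6) = 27*(-6) = -162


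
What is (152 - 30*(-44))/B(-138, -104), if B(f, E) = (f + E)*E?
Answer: 92/1573 ≈ 0.058487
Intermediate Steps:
B(f, E) = E*(E + f) (B(f, E) = (E + f)*E = E*(E + f))
(152 - 30*(-44))/B(-138, -104) = (152 - 30*(-44))/((-104*(-104 - 138))) = (152 + 1320)/((-104*(-242))) = 1472/25168 = 1472*(1/25168) = 92/1573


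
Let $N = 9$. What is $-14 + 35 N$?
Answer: $301$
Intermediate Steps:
$-14 + 35 N = -14 + 35 \cdot 9 = -14 + 315 = 301$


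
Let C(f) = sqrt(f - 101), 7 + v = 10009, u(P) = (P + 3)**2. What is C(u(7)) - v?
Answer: -10002 + I ≈ -10002.0 + 1.0*I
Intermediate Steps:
u(P) = (3 + P)**2
v = 10002 (v = -7 + 10009 = 10002)
C(f) = sqrt(-101 + f)
C(u(7)) - v = sqrt(-101 + (3 + 7)**2) - 1*10002 = sqrt(-101 + 10**2) - 10002 = sqrt(-101 + 100) - 10002 = sqrt(-1) - 10002 = I - 10002 = -10002 + I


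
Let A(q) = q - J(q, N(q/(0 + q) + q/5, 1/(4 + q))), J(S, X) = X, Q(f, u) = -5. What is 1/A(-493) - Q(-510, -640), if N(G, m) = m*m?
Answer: 589194149/117886654 ≈ 4.9980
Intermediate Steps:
N(G, m) = m**2
A(q) = q - 1/(4 + q)**2 (A(q) = q - (1/(4 + q))**2 = q - 1/(4 + q)**2)
1/A(-493) - Q(-510, -640) = 1/(-493 - 1/(4 - 493)**2) - 1*(-5) = 1/(-493 - 1/(-489)**2) + 5 = 1/(-493 - 1*1/239121) + 5 = 1/(-493 - 1/239121) + 5 = 1/(-117886654/239121) + 5 = -239121/117886654 + 5 = 589194149/117886654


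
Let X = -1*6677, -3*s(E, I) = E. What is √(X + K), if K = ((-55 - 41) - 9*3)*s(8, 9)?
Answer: I*√6349 ≈ 79.681*I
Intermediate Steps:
s(E, I) = -E/3
K = 328 (K = ((-55 - 41) - 9*3)*(-⅓*8) = (-96 - 27)*(-8/3) = -123*(-8/3) = 328)
X = -6677
√(X + K) = √(-6677 + 328) = √(-6349) = I*√6349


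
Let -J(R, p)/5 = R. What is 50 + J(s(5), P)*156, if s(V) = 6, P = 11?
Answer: -4630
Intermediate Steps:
J(R, p) = -5*R
50 + J(s(5), P)*156 = 50 - 5*6*156 = 50 - 30*156 = 50 - 4680 = -4630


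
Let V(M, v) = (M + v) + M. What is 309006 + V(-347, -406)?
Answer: 307906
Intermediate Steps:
V(M, v) = v + 2*M
309006 + V(-347, -406) = 309006 + (-406 + 2*(-347)) = 309006 + (-406 - 694) = 309006 - 1100 = 307906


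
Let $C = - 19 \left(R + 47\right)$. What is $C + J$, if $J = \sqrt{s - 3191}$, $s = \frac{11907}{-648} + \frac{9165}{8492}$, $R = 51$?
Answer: $-1862 + \frac{i \sqrt{231363244970}}{8492} \approx -1862.0 + 56.642 i$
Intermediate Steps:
$s = - \frac{293751}{16984}$ ($s = 11907 \left(- \frac{1}{648}\right) + 9165 \cdot \frac{1}{8492} = - \frac{147}{8} + \frac{9165}{8492} = - \frac{293751}{16984} \approx -17.296$)
$J = \frac{i \sqrt{231363244970}}{8492}$ ($J = \sqrt{- \frac{293751}{16984} - 3191} = \sqrt{- \frac{54489695}{16984}} = \frac{i \sqrt{231363244970}}{8492} \approx 56.642 i$)
$C = -1862$ ($C = - 19 \left(51 + 47\right) = \left(-19\right) 98 = -1862$)
$C + J = -1862 + \frac{i \sqrt{231363244970}}{8492}$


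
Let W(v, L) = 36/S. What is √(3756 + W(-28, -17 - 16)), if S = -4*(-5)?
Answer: √93945/5 ≈ 61.301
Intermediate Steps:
S = 20
W(v, L) = 9/5 (W(v, L) = 36/20 = 36*(1/20) = 9/5)
√(3756 + W(-28, -17 - 16)) = √(3756 + 9/5) = √(18789/5) = √93945/5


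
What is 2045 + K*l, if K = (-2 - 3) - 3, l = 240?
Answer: 125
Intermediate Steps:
K = -8 (K = -5 - 3 = -8)
2045 + K*l = 2045 - 8*240 = 2045 - 1920 = 125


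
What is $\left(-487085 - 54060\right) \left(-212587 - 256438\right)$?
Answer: $253810533625$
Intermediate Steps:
$\left(-487085 - 54060\right) \left(-212587 - 256438\right) = \left(-541145\right) \left(-469025\right) = 253810533625$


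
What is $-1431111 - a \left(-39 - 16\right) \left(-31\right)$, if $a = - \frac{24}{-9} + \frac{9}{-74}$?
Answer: $- \frac{318669967}{222} \approx -1.4355 \cdot 10^{6}$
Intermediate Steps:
$a = \frac{565}{222}$ ($a = \left(-24\right) \left(- \frac{1}{9}\right) + 9 \left(- \frac{1}{74}\right) = \frac{8}{3} - \frac{9}{74} = \frac{565}{222} \approx 2.545$)
$-1431111 - a \left(-39 - 16\right) \left(-31\right) = -1431111 - \frac{565 \left(-39 - 16\right)}{222} \left(-31\right) = -1431111 - \frac{565}{222} \left(-55\right) \left(-31\right) = -1431111 - \left(- \frac{31075}{222}\right) \left(-31\right) = -1431111 - \frac{963325}{222} = - \frac{318669967}{222}$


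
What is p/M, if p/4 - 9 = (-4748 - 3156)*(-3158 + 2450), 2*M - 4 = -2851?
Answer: -14922776/949 ≈ -15725.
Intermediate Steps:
M = -2847/2 (M = 2 + (1/2)*(-2851) = 2 - 2851/2 = -2847/2 ≈ -1423.5)
p = 22384164 (p = 36 + 4*((-4748 - 3156)*(-3158 + 2450)) = 36 + 4*(-7904*(-708)) = 36 + 4*5596032 = 36 + 22384128 = 22384164)
p/M = 22384164/(-2847/2) = 22384164*(-2/2847) = -14922776/949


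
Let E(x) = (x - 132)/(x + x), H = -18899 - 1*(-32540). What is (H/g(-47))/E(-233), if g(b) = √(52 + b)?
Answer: 6356706*√5/1825 ≈ 7788.5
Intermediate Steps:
H = 13641 (H = -18899 + 32540 = 13641)
E(x) = (-132 + x)/(2*x) (E(x) = (-132 + x)/((2*x)) = (-132 + x)*(1/(2*x)) = (-132 + x)/(2*x))
(H/g(-47))/E(-233) = (13641/(√(52 - 47)))/(((½)*(-132 - 233)/(-233))) = (13641/(√5))/(((½)*(-1/233)*(-365))) = (13641*(√5/5))/(365/466) = (13641*√5/5)*(466/365) = 6356706*√5/1825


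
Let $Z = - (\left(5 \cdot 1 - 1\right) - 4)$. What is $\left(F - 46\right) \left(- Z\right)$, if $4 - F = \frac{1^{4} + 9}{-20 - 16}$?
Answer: $0$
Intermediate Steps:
$Z = 0$ ($Z = - (\left(5 - 1\right) - 4) = - (4 - 4) = \left(-1\right) 0 = 0$)
$F = \frac{77}{18}$ ($F = 4 - \frac{1^{4} + 9}{-20 - 16} = 4 - \frac{1 + 9}{-36} = 4 - 10 \left(- \frac{1}{36}\right) = 4 - - \frac{5}{18} = 4 + \frac{5}{18} = \frac{77}{18} \approx 4.2778$)
$\left(F - 46\right) \left(- Z\right) = \left(\frac{77}{18} - 46\right) \left(\left(-1\right) 0\right) = \left(- \frac{751}{18}\right) 0 = 0$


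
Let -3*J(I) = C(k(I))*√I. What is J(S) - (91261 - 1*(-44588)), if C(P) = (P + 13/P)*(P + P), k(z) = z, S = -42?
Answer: -135849 - 3554*I*√42/3 ≈ -1.3585e+5 - 7677.5*I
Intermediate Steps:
C(P) = 2*P*(P + 13/P) (C(P) = (P + 13/P)*(2*P) = 2*P*(P + 13/P))
J(I) = -√I*(26 + 2*I²)/3 (J(I) = -(26 + 2*I²)*√I/3 = -√I*(26 + 2*I²)/3)
J(S) - (91261 - 1*(-44588)) = 2*√(-42)*(-13 - 1*(-42)²)/3 - (91261 - 1*(-44588)) = 2*(I*√42)*(-13 - 1*1764)/3 - (91261 + 44588) = 2*(I*√42)*(-13 - 1764)/3 - 1*135849 = (⅔)*(I*√42)*(-1777) - 135849 = -3554*I*√42/3 - 135849 = -135849 - 3554*I*√42/3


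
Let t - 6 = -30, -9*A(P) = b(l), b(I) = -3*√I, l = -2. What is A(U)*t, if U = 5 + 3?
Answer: -8*I*√2 ≈ -11.314*I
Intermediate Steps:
U = 8
A(P) = I*√2/3 (A(P) = -(-1)*√(-2)/3 = -(-1)*I*√2/3 = I*√2/3)
t = -24 (t = 6 - 30 = -24)
A(U)*t = (I*√2/3)*(-24) = -8*I*√2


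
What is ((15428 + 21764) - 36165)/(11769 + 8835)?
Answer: 1027/20604 ≈ 0.049845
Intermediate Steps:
((15428 + 21764) - 36165)/(11769 + 8835) = (37192 - 36165)/20604 = 1027*(1/20604) = 1027/20604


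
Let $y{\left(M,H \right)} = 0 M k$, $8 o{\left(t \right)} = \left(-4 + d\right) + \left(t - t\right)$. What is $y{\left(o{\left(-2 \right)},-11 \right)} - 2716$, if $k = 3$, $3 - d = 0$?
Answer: $-2716$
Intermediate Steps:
$d = 3$ ($d = 3 - 0 = 3 + 0 = 3$)
$o{\left(t \right)} = - \frac{1}{8}$ ($o{\left(t \right)} = \frac{\left(-4 + 3\right) + \left(t - t\right)}{8} = \frac{-1 + 0}{8} = \frac{1}{8} \left(-1\right) = - \frac{1}{8}$)
$y{\left(M,H \right)} = 0$ ($y{\left(M,H \right)} = 0 M 3 = 0 \cdot 3 = 0$)
$y{\left(o{\left(-2 \right)},-11 \right)} - 2716 = 0 - 2716 = -2716$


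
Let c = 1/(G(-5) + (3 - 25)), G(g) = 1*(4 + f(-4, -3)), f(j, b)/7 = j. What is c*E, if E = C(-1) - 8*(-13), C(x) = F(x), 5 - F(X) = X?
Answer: -55/23 ≈ -2.3913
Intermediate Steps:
F(X) = 5 - X
f(j, b) = 7*j
C(x) = 5 - x
G(g) = -24 (G(g) = 1*(4 + 7*(-4)) = 1*(4 - 28) = 1*(-24) = -24)
E = 110 (E = (5 - 1*(-1)) - 8*(-13) = (5 + 1) + 104 = 6 + 104 = 110)
c = -1/46 (c = 1/(-24 + (3 - 25)) = 1/(-24 - 22) = 1/(-46) = -1/46 ≈ -0.021739)
c*E = -1/46*110 = -55/23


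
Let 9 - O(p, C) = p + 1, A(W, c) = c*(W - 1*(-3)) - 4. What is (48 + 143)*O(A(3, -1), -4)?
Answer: 3438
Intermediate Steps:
A(W, c) = -4 + c*(3 + W) (A(W, c) = c*(W + 3) - 4 = c*(3 + W) - 4 = -4 + c*(3 + W))
O(p, C) = 8 - p (O(p, C) = 9 - (p + 1) = 9 - (1 + p) = 9 + (-1 - p) = 8 - p)
(48 + 143)*O(A(3, -1), -4) = (48 + 143)*(8 - (-4 + 3*(-1) + 3*(-1))) = 191*(8 - (-4 - 3 - 3)) = 191*(8 - 1*(-10)) = 191*(8 + 10) = 191*18 = 3438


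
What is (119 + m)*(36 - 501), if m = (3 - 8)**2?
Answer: -66960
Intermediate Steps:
m = 25 (m = (-5)**2 = 25)
(119 + m)*(36 - 501) = (119 + 25)*(36 - 501) = 144*(-465) = -66960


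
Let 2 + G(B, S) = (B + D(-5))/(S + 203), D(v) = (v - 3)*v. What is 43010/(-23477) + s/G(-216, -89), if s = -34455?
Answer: 2711683175/278962 ≈ 9720.6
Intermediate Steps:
D(v) = v*(-3 + v) (D(v) = (-3 + v)*v = v*(-3 + v))
G(B, S) = -2 + (40 + B)/(203 + S) (G(B, S) = -2 + (B - 5*(-3 - 5))/(S + 203) = -2 + (B - 5*(-8))/(203 + S) = -2 + (B + 40)/(203 + S) = -2 + (40 + B)/(203 + S))
43010/(-23477) + s/G(-216, -89) = 43010/(-23477) - 34455*(203 - 89)/(-366 - 216 - 2*(-89)) = 43010*(-1/23477) - 34455*114/(-366 - 216 + 178) = -2530/1381 - 34455/((1/114)*(-404)) = -2530/1381 - 34455/(-202/57) = -2530/1381 - 34455*(-57/202) = -2530/1381 + 1963935/202 = 2711683175/278962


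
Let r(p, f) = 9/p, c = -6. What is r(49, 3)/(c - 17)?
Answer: -9/1127 ≈ -0.0079858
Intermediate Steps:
r(49, 3)/(c - 17) = (9/49)/(-6 - 17) = (9*(1/49))/(-23) = (9/49)*(-1/23) = -9/1127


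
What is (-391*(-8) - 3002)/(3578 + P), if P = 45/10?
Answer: 252/7165 ≈ 0.035171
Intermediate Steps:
P = 9/2 (P = (⅒)*45 = 9/2 ≈ 4.5000)
(-391*(-8) - 3002)/(3578 + P) = (-391*(-8) - 3002)/(3578 + 9/2) = (3128 - 3002)/(7165/2) = 126*(2/7165) = 252/7165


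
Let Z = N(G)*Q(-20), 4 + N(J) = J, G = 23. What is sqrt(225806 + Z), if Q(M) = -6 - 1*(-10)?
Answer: 3*sqrt(25098) ≈ 475.27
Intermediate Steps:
N(J) = -4 + J
Q(M) = 4 (Q(M) = -6 + 10 = 4)
Z = 76 (Z = (-4 + 23)*4 = 19*4 = 76)
sqrt(225806 + Z) = sqrt(225806 + 76) = sqrt(225882) = 3*sqrt(25098)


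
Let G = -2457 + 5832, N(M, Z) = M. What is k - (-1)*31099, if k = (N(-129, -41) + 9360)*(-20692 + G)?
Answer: -159822128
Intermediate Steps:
G = 3375
k = -159853227 (k = (-129 + 9360)*(-20692 + 3375) = 9231*(-17317) = -159853227)
k - (-1)*31099 = -159853227 - (-1)*31099 = -159853227 - 1*(-31099) = -159853227 + 31099 = -159822128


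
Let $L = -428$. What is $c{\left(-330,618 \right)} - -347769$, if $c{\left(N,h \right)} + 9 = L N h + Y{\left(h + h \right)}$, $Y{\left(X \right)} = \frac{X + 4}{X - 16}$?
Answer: $\frac{5345678942}{61} \approx 8.7634 \cdot 10^{7}$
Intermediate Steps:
$Y{\left(X \right)} = \frac{4 + X}{-16 + X}$
$c{\left(N,h \right)} = -9 + \frac{4 + 2 h}{-16 + 2 h} - 428 N h$ ($c{\left(N,h \right)} = -9 + \left(- 428 N h + \frac{4 + \left(h + h\right)}{-16 + \left(h + h\right)}\right) = -9 - \left(- \frac{4 + 2 h}{-16 + 2 h} + 428 N h\right) = -9 + \frac{4 + 2 h}{-16 + 2 h} - 428 N h$)
$c{\left(-330,618 \right)} - -347769 = \frac{2 + 618 - \left(-8 + 618\right) \left(9 + 428 \left(-330\right) 618\right)}{-8 + 618} - -347769 = \frac{2 + 618 - 610 \left(9 - 87286320\right)}{610} + 347769 = \frac{2 + 618 - 610 \left(-87286311\right)}{610} + 347769 = \frac{2 + 618 + 53244649710}{610} + 347769 = \frac{1}{610} \cdot 53244650330 + 347769 = \frac{5324465033}{61} + 347769 = \frac{5345678942}{61}$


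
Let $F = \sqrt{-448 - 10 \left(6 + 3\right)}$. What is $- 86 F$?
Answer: $- 86 i \sqrt{538} \approx - 1994.8 i$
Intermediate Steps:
$F = i \sqrt{538}$ ($F = \sqrt{-448 - 90} = \sqrt{-538} = i \sqrt{538} \approx 23.195 i$)
$- 86 F = - 86 i \sqrt{538}$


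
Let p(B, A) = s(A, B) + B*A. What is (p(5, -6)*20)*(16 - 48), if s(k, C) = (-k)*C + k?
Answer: 3840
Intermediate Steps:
s(k, C) = k - C*k (s(k, C) = -C*k + k = k - C*k)
p(B, A) = A*B + A*(1 - B) (p(B, A) = A*(1 - B) + B*A = A*(1 - B) + A*B = A*B + A*(1 - B))
(p(5, -6)*20)*(16 - 48) = (-6*20)*(16 - 48) = -120*(-32) = 3840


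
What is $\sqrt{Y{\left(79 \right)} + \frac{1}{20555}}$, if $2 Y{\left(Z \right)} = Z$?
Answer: $\frac{\sqrt{66756350170}}{41110} \approx 6.2849$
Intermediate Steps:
$Y{\left(Z \right)} = \frac{Z}{2}$
$\sqrt{Y{\left(79 \right)} + \frac{1}{20555}} = \sqrt{\frac{1}{2} \cdot 79 + \frac{1}{20555}} = \sqrt{\frac{79}{2} + \frac{1}{20555}} = \sqrt{\frac{1623847}{41110}} = \frac{\sqrt{66756350170}}{41110}$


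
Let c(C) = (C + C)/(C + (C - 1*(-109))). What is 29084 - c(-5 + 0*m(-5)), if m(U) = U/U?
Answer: 2879326/99 ≈ 29084.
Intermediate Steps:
m(U) = 1
c(C) = 2*C/(109 + 2*C) (c(C) = (2*C)/(C + (C + 109)) = (2*C)/(C + (109 + C)) = (2*C)/(109 + 2*C) = 2*C/(109 + 2*C))
29084 - c(-5 + 0*m(-5)) = 29084 - 2*(-5 + 0*1)/(109 + 2*(-5 + 0*1)) = 29084 - 2*(-5 + 0)/(109 + 2*(-5 + 0)) = 29084 - 2*(-5)/(109 + 2*(-5)) = 29084 - 2*(-5)/(109 - 10) = 29084 - 2*(-5)/99 = 29084 - 1*(-10/99) = 29084 + 10/99 = 2879326/99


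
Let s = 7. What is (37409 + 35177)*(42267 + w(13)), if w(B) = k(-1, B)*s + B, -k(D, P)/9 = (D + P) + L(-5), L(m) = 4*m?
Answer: 3105519424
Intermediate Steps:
k(D, P) = 180 - 9*D - 9*P (k(D, P) = -9*((D + P) + 4*(-5)) = -9*((D + P) - 20) = -9*(-20 + D + P) = 180 - 9*D - 9*P)
w(B) = 1323 - 62*B (w(B) = (180 - 9*(-1) - 9*B)*7 + B = (180 + 9 - 9*B)*7 + B = (189 - 9*B)*7 + B = (1323 - 63*B) + B = 1323 - 62*B)
(37409 + 35177)*(42267 + w(13)) = (37409 + 35177)*(42267 + (1323 - 62*13)) = 72586*(42267 + (1323 - 806)) = 72586*(42267 + 517) = 72586*42784 = 3105519424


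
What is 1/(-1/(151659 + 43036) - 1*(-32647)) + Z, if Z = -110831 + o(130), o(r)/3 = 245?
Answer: -699793038781049/6356207664 ≈ -1.1010e+5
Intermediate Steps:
o(r) = 735 (o(r) = 3*245 = 735)
Z = -110096 (Z = -110831 + 735 = -110096)
1/(-1/(151659 + 43036) - 1*(-32647)) + Z = 1/(-1/(151659 + 43036) - 1*(-32647)) - 110096 = 1/(-1/194695 + 32647) - 110096 = 1/(6356207664/194695) - 110096 = 194695/6356207664 - 110096 = -699793038781049/6356207664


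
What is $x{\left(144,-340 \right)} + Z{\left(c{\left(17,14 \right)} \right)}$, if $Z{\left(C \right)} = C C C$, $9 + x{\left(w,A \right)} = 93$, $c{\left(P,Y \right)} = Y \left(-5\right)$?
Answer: $-342916$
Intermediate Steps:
$c{\left(P,Y \right)} = - 5 Y$
$x{\left(w,A \right)} = 84$ ($x{\left(w,A \right)} = -9 + 93 = 84$)
$Z{\left(C \right)} = C^{3}$ ($Z{\left(C \right)} = C^{2} C = C^{3}$)
$x{\left(144,-340 \right)} + Z{\left(c{\left(17,14 \right)} \right)} = 84 + \left(\left(-5\right) 14\right)^{3} = 84 + \left(-70\right)^{3} = 84 - 343000 = -342916$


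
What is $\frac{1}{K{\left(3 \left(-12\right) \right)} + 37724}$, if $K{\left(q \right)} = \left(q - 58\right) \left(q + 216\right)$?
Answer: $\frac{1}{20804} \approx 4.8068 \cdot 10^{-5}$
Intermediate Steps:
$K{\left(q \right)} = \left(-58 + q\right) \left(216 + q\right)$
$\frac{1}{K{\left(3 \left(-12\right) \right)} + 37724} = \frac{1}{\left(-12528 + \left(3 \left(-12\right)\right)^{2} + 158 \cdot 3 \left(-12\right)\right) + 37724} = \frac{1}{\left(-12528 + \left(-36\right)^{2} + 158 \left(-36\right)\right) + 37724} = \frac{1}{\left(-12528 + 1296 - 5688\right) + 37724} = \frac{1}{-16920 + 37724} = \frac{1}{20804}$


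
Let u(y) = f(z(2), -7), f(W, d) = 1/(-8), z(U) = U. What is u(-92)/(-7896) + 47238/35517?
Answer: 994655167/747845952 ≈ 1.3300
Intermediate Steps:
f(W, d) = -⅛
u(y) = -⅛
u(-92)/(-7896) + 47238/35517 = -⅛/(-7896) + 47238/35517 = -⅛*(-1/7896) + 47238*(1/35517) = 1/63168 + 15746/11839 = 994655167/747845952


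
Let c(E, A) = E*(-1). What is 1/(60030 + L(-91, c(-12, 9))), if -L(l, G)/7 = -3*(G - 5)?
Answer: 1/60177 ≈ 1.6618e-5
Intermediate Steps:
c(E, A) = -E
L(l, G) = -105 + 21*G (L(l, G) = -(-21)*(G - 5) = -(-21)*(-5 + G) = -7*(15 - 3*G) = -105 + 21*G)
1/(60030 + L(-91, c(-12, 9))) = 1/(60030 + (-105 + 21*(-1*(-12)))) = 1/(60030 + (-105 + 21*12)) = 1/(60030 + (-105 + 252)) = 1/(60030 + 147) = 1/60177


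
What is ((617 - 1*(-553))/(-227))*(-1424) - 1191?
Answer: 1395723/227 ≈ 6148.6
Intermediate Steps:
((617 - 1*(-553))/(-227))*(-1424) - 1191 = ((617 + 553)*(-1/227))*(-1424) - 1191 = (1170*(-1/227))*(-1424) - 1191 = -1170/227*(-1424) - 1191 = 1666080/227 - 1191 = 1395723/227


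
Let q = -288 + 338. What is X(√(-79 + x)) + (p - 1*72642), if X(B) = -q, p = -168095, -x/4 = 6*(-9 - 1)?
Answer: -240787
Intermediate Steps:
x = 240 (x = -24*(-9 - 1) = -24*(-10) = -4*(-60) = 240)
q = 50
X(B) = -50 (X(B) = -1*50 = -50)
X(√(-79 + x)) + (p - 1*72642) = -50 + (-168095 - 1*72642) = -50 + (-168095 - 72642) = -50 - 240737 = -240787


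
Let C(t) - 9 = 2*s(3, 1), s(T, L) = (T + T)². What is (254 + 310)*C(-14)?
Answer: 45684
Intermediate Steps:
s(T, L) = 4*T² (s(T, L) = (2*T)² = 4*T²)
C(t) = 81 (C(t) = 9 + 2*(4*3²) = 9 + 2*(4*9) = 9 + 2*36 = 9 + 72 = 81)
(254 + 310)*C(-14) = (254 + 310)*81 = 564*81 = 45684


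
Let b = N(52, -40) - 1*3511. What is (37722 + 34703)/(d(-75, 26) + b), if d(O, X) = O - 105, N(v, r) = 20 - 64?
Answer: -14485/747 ≈ -19.391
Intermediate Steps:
N(v, r) = -44
d(O, X) = -105 + O
b = -3555 (b = -44 - 1*3511 = -44 - 3511 = -3555)
(37722 + 34703)/(d(-75, 26) + b) = (37722 + 34703)/((-105 - 75) - 3555) = 72425/(-180 - 3555) = 72425/(-3735) = 72425*(-1/3735) = -14485/747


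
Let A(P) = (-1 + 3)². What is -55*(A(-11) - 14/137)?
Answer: -29370/137 ≈ -214.38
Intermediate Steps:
A(P) = 4 (A(P) = 2² = 4)
-55*(A(-11) - 14/137) = -55*(4 - 14/137) = -55*534/137 = -29370/137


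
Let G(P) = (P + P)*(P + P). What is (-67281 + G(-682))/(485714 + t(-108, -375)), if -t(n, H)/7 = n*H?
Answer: 1793215/202214 ≈ 8.8679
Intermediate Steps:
G(P) = 4*P² (G(P) = (2*P)*(2*P) = 4*P²)
t(n, H) = -7*H*n (t(n, H) = -7*n*H = -7*H*n)
(-67281 + G(-682))/(485714 + t(-108, -375)) = (-67281 + 4*(-682)²)/(485714 - 7*(-375)*(-108)) = (-67281 + 4*465124)/(485714 - 283500) = (-67281 + 1860496)/202214 = 1793215*(1/202214) = 1793215/202214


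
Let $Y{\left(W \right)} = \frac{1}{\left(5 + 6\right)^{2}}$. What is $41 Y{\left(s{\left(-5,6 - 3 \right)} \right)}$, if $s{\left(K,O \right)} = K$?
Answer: $\frac{41}{121} \approx 0.33884$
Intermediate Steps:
$Y{\left(W \right)} = \frac{1}{121}$ ($Y{\left(W \right)} = \frac{1}{11^{2}} = \frac{1}{121}$)
$41 Y{\left(s{\left(-5,6 - 3 \right)} \right)} = 41 \cdot \frac{1}{121} = \frac{41}{121}$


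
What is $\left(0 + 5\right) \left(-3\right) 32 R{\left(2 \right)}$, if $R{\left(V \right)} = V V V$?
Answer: $-3840$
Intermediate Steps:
$R{\left(V \right)} = V^{3}$ ($R{\left(V \right)} = V^{2} V = V^{3}$)
$\left(0 + 5\right) \left(-3\right) 32 R{\left(2 \right)} = \left(0 + 5\right) \left(-3\right) 32 \cdot 2^{3} = 5 \left(-3\right) 32 \cdot 8 = \left(-15\right) 32 \cdot 8 = \left(-480\right) 8 = -3840$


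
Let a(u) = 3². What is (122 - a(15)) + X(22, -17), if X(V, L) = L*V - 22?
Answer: -283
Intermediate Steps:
a(u) = 9
X(V, L) = -22 + L*V
(122 - a(15)) + X(22, -17) = (122 - 1*9) + (-22 - 17*22) = (122 - 9) + (-22 - 374) = 113 - 396 = -283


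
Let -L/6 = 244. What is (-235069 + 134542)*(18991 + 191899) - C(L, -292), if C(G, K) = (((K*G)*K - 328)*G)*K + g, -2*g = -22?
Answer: 53340769199071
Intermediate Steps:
g = 11 (g = -1/2*(-22) = 11)
L = -1464 (L = -6*244 = -1464)
C(G, K) = 11 + G*K*(-328 + G*K**2) (C(G, K) = (((K*G)*K - 328)*G)*K + 11 = (((G*K)*K - 328)*G)*K + 11 = ((G*K**2 - 328)*G)*K + 11 = ((-328 + G*K**2)*G)*K + 11 = (G*(-328 + G*K**2))*K + 11 = G*K*(-328 + G*K**2) + 11 = 11 + G*K*(-328 + G*K**2))
(-235069 + 134542)*(18991 + 191899) - C(L, -292) = (-235069 + 134542)*(18991 + 191899) - (11 + (-1464)**2*(-292)**3 - 328*(-1464)*(-292)) = -100527*210890 - (11 + 2143296*(-24897088) - 140216064) = -21200139030 - (11 - 53361829122048 - 140216064) = -21200139030 - 1*(-53361969338101) = -21200139030 + 53361969338101 = 53340769199071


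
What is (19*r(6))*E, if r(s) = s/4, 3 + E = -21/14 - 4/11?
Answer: -6099/44 ≈ -138.61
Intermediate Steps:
E = -107/22 (E = -3 + (-21/14 - 4/11) = -3 + (-21*1/14 - 4*1/11) = -3 + (-3/2 - 4/11) = -3 - 41/22 = -107/22 ≈ -4.8636)
r(s) = s/4 (r(s) = s*(¼) = s/4)
(19*r(6))*E = (19*((¼)*6))*(-107/22) = (19*(3/2))*(-107/22) = (57/2)*(-107/22) = -6099/44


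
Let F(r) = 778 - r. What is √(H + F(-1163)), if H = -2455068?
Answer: I*√2453127 ≈ 1566.2*I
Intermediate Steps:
√(H + F(-1163)) = √(-2455068 + (778 - 1*(-1163))) = √(-2455068 + (778 + 1163)) = √(-2455068 + 1941) = √(-2453127) = I*√2453127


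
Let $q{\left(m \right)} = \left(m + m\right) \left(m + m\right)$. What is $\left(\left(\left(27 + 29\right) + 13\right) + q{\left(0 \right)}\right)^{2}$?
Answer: $4761$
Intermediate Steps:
$q{\left(m \right)} = 4 m^{2}$ ($q{\left(m \right)} = 2 m 2 m = 4 m^{2}$)
$\left(\left(\left(27 + 29\right) + 13\right) + q{\left(0 \right)}\right)^{2} = \left(\left(\left(27 + 29\right) + 13\right) + 4 \cdot 0^{2}\right)^{2} = \left(\left(56 + 13\right) + 4 \cdot 0\right)^{2} = \left(69 + 0\right)^{2} = 69^{2} = 4761$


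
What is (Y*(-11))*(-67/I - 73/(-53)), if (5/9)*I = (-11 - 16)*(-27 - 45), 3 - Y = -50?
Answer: -13853983/17496 ≈ -791.84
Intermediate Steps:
Y = 53 (Y = 3 - 1*(-50) = 3 + 50 = 53)
I = 17496/5 (I = 9*((-11 - 16)*(-27 - 45))/5 = 9*(-27*(-72))/5 = (9/5)*1944 = 17496/5 ≈ 3499.2)
(Y*(-11))*(-67/I - 73/(-53)) = (53*(-11))*(-67/17496/5 - 73/(-53)) = -583*(-67*5/17496 - 73*(-1/53)) = -583*(-335/17496 + 73/53) = -583*1259453/927288 = -13853983/17496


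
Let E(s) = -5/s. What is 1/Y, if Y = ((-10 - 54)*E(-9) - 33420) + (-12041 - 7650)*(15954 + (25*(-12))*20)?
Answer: -9/1764339026 ≈ -5.1011e-9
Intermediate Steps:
Y = -1764339026/9 (Y = ((-10 - 54)*(-5/(-9)) - 33420) + (-12041 - 7650)*(15954 + (25*(-12))*20) = (-(-320)*(-1)/9 - 33420) - 19691*(15954 - 300*20) = (-64*5/9 - 33420) - 19691*(15954 - 6000) = (-320/9 - 33420) - 19691*9954 = -301100/9 - 196004214 = -1764339026/9 ≈ -1.9604e+8)
1/Y = 1/(-1764339026/9) = -9/1764339026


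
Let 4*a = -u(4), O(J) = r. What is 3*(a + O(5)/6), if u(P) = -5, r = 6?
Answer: 27/4 ≈ 6.7500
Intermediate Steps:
O(J) = 6
a = 5/4 (a = (-1*(-5))/4 = (¼)*5 = 5/4 ≈ 1.2500)
3*(a + O(5)/6) = 3*(5/4 + 6/6) = 3*(5/4 + 6*(⅙)) = 3*(5/4 + 1) = 3*(9/4) = 27/4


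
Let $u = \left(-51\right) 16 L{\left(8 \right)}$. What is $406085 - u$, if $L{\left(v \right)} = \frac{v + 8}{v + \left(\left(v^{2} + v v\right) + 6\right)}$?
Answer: $\frac{28838563}{71} \approx 4.0618 \cdot 10^{5}$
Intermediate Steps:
$L{\left(v \right)} = \frac{8 + v}{6 + v + 2 v^{2}}$ ($L{\left(v \right)} = \frac{8 + v}{v + \left(\left(v^{2} + v^{2}\right) + 6\right)} = \frac{8 + v}{v + \left(2 v^{2} + 6\right)} = \frac{8 + v}{v + \left(6 + 2 v^{2}\right)} = \frac{8 + v}{6 + v + 2 v^{2}}$)
$u = - \frac{6528}{71}$ ($u = \left(-51\right) 16 \frac{8 + 8}{6 + 8 + 2 \cdot 8^{2}} = - 816 \frac{1}{6 + 8 + 2 \cdot 64} \cdot 16 = - 816 \frac{1}{6 + 8 + 128} \cdot 16 = - 816 \cdot \frac{1}{142} \cdot 16 = \left(-816\right) \frac{8}{71} = - \frac{6528}{71} \approx -91.944$)
$406085 - u = 406085 - - \frac{6528}{71} = 406085 + \frac{6528}{71} = \frac{28838563}{71}$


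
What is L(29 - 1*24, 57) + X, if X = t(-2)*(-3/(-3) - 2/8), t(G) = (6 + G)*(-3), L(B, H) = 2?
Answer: -7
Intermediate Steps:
t(G) = -18 - 3*G
X = -9 (X = (-18 - 3*(-2))*(-3/(-3) - 2/8) = (-18 + 6)*(-3*(-⅓) - 2*⅛) = -12*(1 - ¼) = -12*¾ = -9)
L(29 - 1*24, 57) + X = 2 - 9 = -7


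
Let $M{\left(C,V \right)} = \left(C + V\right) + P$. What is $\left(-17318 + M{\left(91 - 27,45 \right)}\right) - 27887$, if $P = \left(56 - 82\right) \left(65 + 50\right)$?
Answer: $-48086$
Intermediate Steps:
$P = -2990$ ($P = \left(-26\right) 115 = -2990$)
$M{\left(C,V \right)} = -2990 + C + V$ ($M{\left(C,V \right)} = \left(C + V\right) - 2990 = -2990 + C + V$)
$\left(-17318 + M{\left(91 - 27,45 \right)}\right) - 27887 = \left(-17318 + \left(-2990 + \left(91 - 27\right) + 45\right)\right) - 27887 = \left(-17318 + \left(-2990 + 64 + 45\right)\right) - 27887 = \left(-17318 - 2881\right) - 27887 = -20199 - 27887 = -48086$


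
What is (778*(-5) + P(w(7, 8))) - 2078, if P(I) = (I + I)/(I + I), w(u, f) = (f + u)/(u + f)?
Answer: -5967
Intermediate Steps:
w(u, f) = 1 (w(u, f) = (f + u)/(f + u) = 1)
P(I) = 1 (P(I) = (2*I)/((2*I)) = (2*I)*(1/(2*I)) = 1)
(778*(-5) + P(w(7, 8))) - 2078 = (778*(-5) + 1) - 2078 = (-3890 + 1) - 2078 = -3889 - 2078 = -5967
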